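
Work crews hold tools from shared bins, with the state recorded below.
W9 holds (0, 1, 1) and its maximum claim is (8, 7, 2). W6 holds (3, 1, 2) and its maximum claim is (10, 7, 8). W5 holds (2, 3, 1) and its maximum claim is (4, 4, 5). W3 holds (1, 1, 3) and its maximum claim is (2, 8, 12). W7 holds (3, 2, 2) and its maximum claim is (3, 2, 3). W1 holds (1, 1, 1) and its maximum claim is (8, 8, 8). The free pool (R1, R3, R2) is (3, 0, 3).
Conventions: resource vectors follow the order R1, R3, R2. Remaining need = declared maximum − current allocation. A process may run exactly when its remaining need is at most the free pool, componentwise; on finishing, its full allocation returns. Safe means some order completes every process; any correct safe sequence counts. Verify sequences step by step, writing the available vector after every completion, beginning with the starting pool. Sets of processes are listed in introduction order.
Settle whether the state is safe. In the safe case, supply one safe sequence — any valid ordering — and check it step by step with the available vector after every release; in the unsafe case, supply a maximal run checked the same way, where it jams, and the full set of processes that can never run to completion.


UNSAFE.
Key observation: even finishing W7, W5 leaves just (8, 5, 6) free — too little R3 for any of the remaining processes.
Going as far as possible: W7, W5; after that, nothing fits. Verifying each step:
  pool = (3, 0, 3)
  W7: need (0, 0, 1) fits (3, 0, 3); releases (3, 2, 2), pool now (6, 2, 5)
  W5: need (2, 1, 4) fits (6, 2, 5); releases (2, 3, 1), pool now (8, 5, 6)
  blocked: W9 wants (8, 6, 1), pool (8, 5, 6) — not enough R3
  blocked: W6 wants (7, 6, 6), pool (8, 5, 6) — not enough R3
  blocked: W3 wants (1, 7, 9), pool (8, 5, 6) — not enough R3 and R2
  blocked: W1 wants (7, 7, 7), pool (8, 5, 6) — not enough R3 and R2
Permanently blocked: W9, W6, W3 and W1.


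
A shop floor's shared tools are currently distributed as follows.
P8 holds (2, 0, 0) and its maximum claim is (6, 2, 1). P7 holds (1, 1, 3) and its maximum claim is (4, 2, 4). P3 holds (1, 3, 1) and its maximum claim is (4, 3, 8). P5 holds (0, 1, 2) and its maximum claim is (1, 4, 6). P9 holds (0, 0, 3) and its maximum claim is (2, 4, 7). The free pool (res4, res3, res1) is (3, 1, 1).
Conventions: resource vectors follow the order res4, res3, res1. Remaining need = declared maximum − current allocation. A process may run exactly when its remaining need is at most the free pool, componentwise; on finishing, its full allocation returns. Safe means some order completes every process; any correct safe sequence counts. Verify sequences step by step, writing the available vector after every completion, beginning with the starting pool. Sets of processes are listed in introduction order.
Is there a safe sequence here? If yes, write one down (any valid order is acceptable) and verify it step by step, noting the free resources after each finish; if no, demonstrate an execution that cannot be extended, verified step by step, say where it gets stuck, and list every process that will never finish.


UNSAFE — no complete ordering exists.
Key observation: after P7, P8 the pool peaks at (6, 2, 4), and each blocked process is short somewhere: P3 on res1; P5 on res3; P9 on res3.
A maximal execution: P7, P8 — then nothing else fits. Verifying each step:
  pool = (3, 1, 1)
  P7 needs (3, 1, 1) <= (3, 1, 1) -> finishes; pool += (1, 1, 3) = (4, 2, 4)
  P8 needs (4, 2, 1) <= (4, 2, 4) -> finishes; pool += (2, 0, 0) = (6, 2, 4)
  P3 cannot run: need (3, 0, 7) vs free (6, 2, 4) (insufficient res1)
  P5 cannot run: need (1, 3, 4) vs free (6, 2, 4) (insufficient res3)
  P9 cannot run: need (2, 4, 4) vs free (6, 2, 4) (insufficient res3)
Never able to finish: P3, P5 and P9.


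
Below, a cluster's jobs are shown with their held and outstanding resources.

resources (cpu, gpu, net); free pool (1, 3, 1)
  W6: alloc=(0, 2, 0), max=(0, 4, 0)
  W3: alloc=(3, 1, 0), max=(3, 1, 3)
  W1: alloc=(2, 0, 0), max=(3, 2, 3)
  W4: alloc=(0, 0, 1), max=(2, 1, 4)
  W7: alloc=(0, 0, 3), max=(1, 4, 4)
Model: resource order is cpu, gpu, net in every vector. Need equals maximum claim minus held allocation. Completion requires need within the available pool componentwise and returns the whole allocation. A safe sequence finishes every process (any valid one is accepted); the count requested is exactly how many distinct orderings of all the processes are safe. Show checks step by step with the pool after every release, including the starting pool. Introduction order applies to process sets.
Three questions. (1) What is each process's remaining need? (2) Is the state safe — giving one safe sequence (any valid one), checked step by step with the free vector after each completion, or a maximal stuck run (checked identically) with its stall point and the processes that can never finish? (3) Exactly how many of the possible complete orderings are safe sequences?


(1) Remaining need (order cpu, gpu, net):
  W6: (0, 2, 0)
  W3: (0, 0, 3)
  W1: (1, 2, 3)
  W4: (2, 1, 3)
  W7: (1, 4, 1)
(2) SAFE — a valid safe sequence is W6, W7, W3, W4, W1.
Key observation: W7 is the earliest step where a requested resource binds exactly: need (1, 4, 1), pool (1, 5, 1) at its turn.
Walking it through:
  pool = (1, 3, 1)
  W6 needs (0, 2, 0) <= (1, 3, 1) -> finishes; pool += (0, 2, 0) = (1, 5, 1)
  W7 needs (1, 4, 1) <= (1, 5, 1) -> finishes; pool += (0, 0, 3) = (1, 5, 4)
  W3 needs (0, 0, 3) <= (1, 5, 4) -> finishes; pool += (3, 1, 0) = (4, 6, 4)
  W4 needs (2, 1, 3) <= (4, 6, 4) -> finishes; pool += (0, 0, 1) = (4, 6, 5)
  W1 needs (1, 2, 3) <= (4, 6, 5) -> finishes; pool += (2, 0, 0) = (6, 6, 5)
(3) Precisely 4 of the possible complete orderings are safe sequences.


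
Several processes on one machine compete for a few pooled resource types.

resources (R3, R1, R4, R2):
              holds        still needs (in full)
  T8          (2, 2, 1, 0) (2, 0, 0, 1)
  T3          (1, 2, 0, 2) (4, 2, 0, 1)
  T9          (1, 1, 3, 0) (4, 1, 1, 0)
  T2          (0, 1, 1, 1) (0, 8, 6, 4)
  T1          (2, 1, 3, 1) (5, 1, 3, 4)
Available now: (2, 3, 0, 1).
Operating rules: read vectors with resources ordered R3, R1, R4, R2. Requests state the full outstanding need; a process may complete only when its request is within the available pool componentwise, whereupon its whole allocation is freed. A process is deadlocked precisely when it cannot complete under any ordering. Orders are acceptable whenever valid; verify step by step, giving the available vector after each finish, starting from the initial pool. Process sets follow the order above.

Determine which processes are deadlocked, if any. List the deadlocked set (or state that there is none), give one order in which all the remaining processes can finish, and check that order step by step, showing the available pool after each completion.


The deadlocked set is T2 and T1.
Key observation: R2 is the bottleneck — with T8, T9, T3 done the pool holds (6, 8, 4, 3), short of every remaining need.
One completion order for the rest: T8, T9, T3. Walking it through:
  pool = (2, 3, 0, 1)
  run T8 (needs (2, 0, 0, 1), free (2, 3, 0, 1)); after release of (2, 2, 1, 0) the pool is (4, 5, 1, 1)
  run T9 (needs (4, 1, 1, 0), free (4, 5, 1, 1)); after release of (1, 1, 3, 0) the pool is (5, 6, 4, 1)
  run T3 (needs (4, 2, 0, 1), free (5, 6, 4, 1)); after release of (1, 2, 0, 2) the pool is (6, 8, 4, 3)
The blocked processes can never fit:
  T2 cannot run: need (0, 8, 6, 4) vs free (6, 8, 4, 3) (insufficient R4 and R2)
  T1 cannot run: need (5, 1, 3, 4) vs free (6, 8, 4, 3) (insufficient R2)


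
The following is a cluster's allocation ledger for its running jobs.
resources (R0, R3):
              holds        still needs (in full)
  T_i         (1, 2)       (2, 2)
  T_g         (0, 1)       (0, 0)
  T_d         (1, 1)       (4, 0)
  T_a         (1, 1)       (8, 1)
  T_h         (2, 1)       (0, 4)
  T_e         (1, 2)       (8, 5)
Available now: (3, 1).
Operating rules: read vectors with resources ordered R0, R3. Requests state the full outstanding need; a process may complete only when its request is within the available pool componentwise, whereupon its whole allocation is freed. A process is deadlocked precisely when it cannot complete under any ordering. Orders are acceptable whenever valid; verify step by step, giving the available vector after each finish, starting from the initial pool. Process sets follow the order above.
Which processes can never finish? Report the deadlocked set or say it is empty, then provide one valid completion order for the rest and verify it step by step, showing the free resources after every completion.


The deadlocked set is T_a and T_e.
Key observation: T_g, T_i, T_d, T_h can finish, but then (7, 6) is all there is, and the blocked group's R0 demands exceed it.
A valid finishing order for the others: T_g, T_i, T_d, T_h. Walking it through:
  pool = (3, 1)
  T_g: need (0, 0) fits (3, 1); releases (0, 1), pool now (3, 2)
  T_i: need (2, 2) fits (3, 2); releases (1, 2), pool now (4, 4)
  T_d: need (4, 0) fits (4, 4); releases (1, 1), pool now (5, 5)
  T_h: need (0, 4) fits (5, 5); releases (2, 1), pool now (7, 6)
None of the blocked processes ever fits:
  T_a still needs (8, 1) but only (7, 6) is free — short on R0
  T_e still needs (8, 5) but only (7, 6) is free — short on R0


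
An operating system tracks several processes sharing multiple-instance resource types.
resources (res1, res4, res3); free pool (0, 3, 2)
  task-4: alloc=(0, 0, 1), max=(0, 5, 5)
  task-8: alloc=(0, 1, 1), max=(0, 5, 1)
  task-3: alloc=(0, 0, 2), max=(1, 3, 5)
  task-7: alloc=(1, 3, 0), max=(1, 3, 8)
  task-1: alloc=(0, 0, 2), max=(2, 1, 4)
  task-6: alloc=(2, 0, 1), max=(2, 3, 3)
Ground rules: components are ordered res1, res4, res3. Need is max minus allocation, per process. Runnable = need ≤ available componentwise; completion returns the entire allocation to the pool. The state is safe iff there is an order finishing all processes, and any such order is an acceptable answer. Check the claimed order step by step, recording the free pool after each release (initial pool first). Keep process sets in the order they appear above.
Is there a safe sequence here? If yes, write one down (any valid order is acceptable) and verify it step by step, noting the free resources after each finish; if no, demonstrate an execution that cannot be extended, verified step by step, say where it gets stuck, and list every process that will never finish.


UNSAFE — no complete ordering exists.
Key observation: after task-6, task-1, task-3 the pool peaks at (2, 3, 7), and each blocked process is short somewhere: task-4 on res4; task-8 on res4; task-7 on res3.
A maximal execution: task-6, task-1, task-3 — then nothing else fits. Verifying each step:
  pool = (0, 3, 2)
  run task-6 (needs (0, 3, 2), free (0, 3, 2)); after release of (2, 0, 1) the pool is (2, 3, 3)
  run task-1 (needs (2, 1, 2), free (2, 3, 3)); after release of (0, 0, 2) the pool is (2, 3, 5)
  run task-3 (needs (1, 3, 3), free (2, 3, 5)); after release of (0, 0, 2) the pool is (2, 3, 7)
  blocked: task-4 wants (0, 5, 4), pool (2, 3, 7) — not enough res4
  blocked: task-8 wants (0, 4, 0), pool (2, 3, 7) — not enough res4
  blocked: task-7 wants (0, 0, 8), pool (2, 3, 7) — not enough res3
Permanently blocked: task-4, task-8 and task-7.


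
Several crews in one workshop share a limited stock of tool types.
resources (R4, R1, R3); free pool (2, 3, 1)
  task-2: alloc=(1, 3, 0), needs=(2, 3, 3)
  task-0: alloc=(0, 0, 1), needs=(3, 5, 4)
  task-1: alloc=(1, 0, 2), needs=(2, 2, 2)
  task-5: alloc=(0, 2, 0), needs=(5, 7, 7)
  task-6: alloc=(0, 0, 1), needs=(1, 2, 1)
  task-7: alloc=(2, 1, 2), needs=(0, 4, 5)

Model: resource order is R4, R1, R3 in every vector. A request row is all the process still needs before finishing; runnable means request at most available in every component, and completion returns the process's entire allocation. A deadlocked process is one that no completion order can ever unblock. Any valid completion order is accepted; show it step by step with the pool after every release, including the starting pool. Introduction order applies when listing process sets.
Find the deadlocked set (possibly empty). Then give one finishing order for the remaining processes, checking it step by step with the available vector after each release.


Nothing here is deadlocked.
Key observation: task-6 fits the free pool immediately, and its release cascades until everyone finishes.
A valid finishing order for the others: task-6, task-1, task-2, task-0, task-7, task-5. Check, step by step:
  pool = (2, 3, 1)
  task-6 needs (1, 2, 1) <= (2, 3, 1) -> finishes; pool += (0, 0, 1) = (2, 3, 2)
  task-1 needs (2, 2, 2) <= (2, 3, 2) -> finishes; pool += (1, 0, 2) = (3, 3, 4)
  task-2 needs (2, 3, 3) <= (3, 3, 4) -> finishes; pool += (1, 3, 0) = (4, 6, 4)
  task-0 needs (3, 5, 4) <= (4, 6, 4) -> finishes; pool += (0, 0, 1) = (4, 6, 5)
  task-7 needs (0, 4, 5) <= (4, 6, 5) -> finishes; pool += (2, 1, 2) = (6, 7, 7)
  task-5 needs (5, 7, 7) <= (6, 7, 7) -> finishes; pool += (0, 2, 0) = (6, 9, 7)


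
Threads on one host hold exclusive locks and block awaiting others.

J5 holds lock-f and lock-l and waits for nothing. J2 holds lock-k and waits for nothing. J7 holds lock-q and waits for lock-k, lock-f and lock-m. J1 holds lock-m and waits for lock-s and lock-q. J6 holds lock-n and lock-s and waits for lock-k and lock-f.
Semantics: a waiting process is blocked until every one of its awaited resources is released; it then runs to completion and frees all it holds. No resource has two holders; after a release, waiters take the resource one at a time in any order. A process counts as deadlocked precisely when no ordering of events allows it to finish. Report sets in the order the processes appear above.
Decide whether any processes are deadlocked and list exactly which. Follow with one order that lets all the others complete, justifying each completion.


Deadlocked set: J7 and J1.
Key observation: the waits loop around J7 -> J1 -> J7 with no way out; no other process is dragged down with it.
A valid finishing order for the others: J2, J5, J6.
Step-by-step check:
  J2 waits on nothing -> runs at once and releases lock-k
  J5 waits on nothing -> runs at once and releases lock-f and lock-l
  run J6 (all its waits — lock-k and lock-f — are resolved); releases lock-n and lock-s


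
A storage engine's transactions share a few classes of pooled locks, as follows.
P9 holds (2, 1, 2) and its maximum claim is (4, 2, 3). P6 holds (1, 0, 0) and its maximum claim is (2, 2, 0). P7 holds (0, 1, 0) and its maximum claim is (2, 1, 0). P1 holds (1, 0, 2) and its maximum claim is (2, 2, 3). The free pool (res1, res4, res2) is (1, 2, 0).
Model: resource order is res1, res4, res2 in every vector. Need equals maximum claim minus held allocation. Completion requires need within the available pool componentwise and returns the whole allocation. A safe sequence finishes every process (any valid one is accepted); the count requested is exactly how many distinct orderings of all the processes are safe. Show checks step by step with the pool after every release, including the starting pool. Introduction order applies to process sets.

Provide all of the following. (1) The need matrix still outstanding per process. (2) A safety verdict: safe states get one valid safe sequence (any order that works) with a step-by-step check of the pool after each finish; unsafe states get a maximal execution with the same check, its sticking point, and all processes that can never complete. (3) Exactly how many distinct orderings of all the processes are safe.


(1) Remaining need (order res1, res4, res2):
  P9: (2, 1, 1)
  P6: (1, 2, 0)
  P7: (2, 0, 0)
  P1: (1, 2, 1)
(2) UNSAFE — no complete ordering exists.
Key observation: even finishing P6, P7 leaves just (2, 3, 0) free — too little res2 for any of the remaining processes.
A maximal execution: P6, P7 — then nothing else fits. Verifying each step:
  pool = (1, 2, 0)
  P6: need (1, 2, 0) fits (1, 2, 0); releases (1, 0, 0), pool now (2, 2, 0)
  P7: need (2, 0, 0) fits (2, 2, 0); releases (0, 1, 0), pool now (2, 3, 0)
  blocked: P9 wants (2, 1, 1), pool (2, 3, 0) — not enough res2
  blocked: P1 wants (1, 2, 1), pool (2, 3, 0) — not enough res2
Processes that can never finish: P9 and P1.
(3) Precisely 0 of the possible complete orderings are safe sequences.


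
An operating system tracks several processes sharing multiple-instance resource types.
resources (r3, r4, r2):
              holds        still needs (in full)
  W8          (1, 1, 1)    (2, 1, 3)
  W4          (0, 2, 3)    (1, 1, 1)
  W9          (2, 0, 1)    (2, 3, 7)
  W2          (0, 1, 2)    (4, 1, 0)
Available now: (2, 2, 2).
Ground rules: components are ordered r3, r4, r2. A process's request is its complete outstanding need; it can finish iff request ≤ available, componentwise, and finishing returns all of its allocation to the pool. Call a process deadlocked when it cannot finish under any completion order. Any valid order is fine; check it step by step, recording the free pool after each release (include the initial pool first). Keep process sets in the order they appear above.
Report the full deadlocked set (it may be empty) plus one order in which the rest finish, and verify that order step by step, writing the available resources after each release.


Deadlocked: W9 and W2.
Key observation: after W4, W8 the pool peaks at (3, 5, 6), and each blocked process is short somewhere: W9 on r2; W2 on r3.
One completion order for the rest: W4, W8. Verifying each step:
  pool = (2, 2, 2)
  W4 needs (1, 1, 1) <= (2, 2, 2) -> finishes; pool += (0, 2, 3) = (2, 4, 5)
  W8 needs (2, 1, 3) <= (2, 4, 5) -> finishes; pool += (1, 1, 1) = (3, 5, 6)
None of the blocked processes ever fits:
  W9 still needs (2, 3, 7) but only (3, 5, 6) is free — short on r2
  W2 still needs (4, 1, 0) but only (3, 5, 6) is free — short on r3


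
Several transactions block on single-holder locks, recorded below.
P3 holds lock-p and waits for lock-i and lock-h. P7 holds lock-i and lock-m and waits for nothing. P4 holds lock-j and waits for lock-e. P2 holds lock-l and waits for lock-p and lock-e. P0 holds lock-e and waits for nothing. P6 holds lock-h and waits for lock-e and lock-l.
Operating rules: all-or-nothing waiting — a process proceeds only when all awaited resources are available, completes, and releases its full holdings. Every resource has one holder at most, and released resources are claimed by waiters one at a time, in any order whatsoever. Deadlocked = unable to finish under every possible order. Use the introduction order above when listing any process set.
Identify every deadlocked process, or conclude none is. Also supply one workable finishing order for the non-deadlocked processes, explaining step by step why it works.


Deadlocked set: P3, P2 and P6.
Key observation: along P3 -> P6 -> P2 -> P3, each member waits on what the next one holds — a deadlock; no other process is dragged down with it.
One completion order for the rest: P7, P0, P4.
Walking it through:
  run P7 (it waits on nothing); releases lock-i and lock-m
  run P0 (it waits on nothing); releases lock-e
  run P4 (all its waits — lock-e — are resolved); releases lock-j


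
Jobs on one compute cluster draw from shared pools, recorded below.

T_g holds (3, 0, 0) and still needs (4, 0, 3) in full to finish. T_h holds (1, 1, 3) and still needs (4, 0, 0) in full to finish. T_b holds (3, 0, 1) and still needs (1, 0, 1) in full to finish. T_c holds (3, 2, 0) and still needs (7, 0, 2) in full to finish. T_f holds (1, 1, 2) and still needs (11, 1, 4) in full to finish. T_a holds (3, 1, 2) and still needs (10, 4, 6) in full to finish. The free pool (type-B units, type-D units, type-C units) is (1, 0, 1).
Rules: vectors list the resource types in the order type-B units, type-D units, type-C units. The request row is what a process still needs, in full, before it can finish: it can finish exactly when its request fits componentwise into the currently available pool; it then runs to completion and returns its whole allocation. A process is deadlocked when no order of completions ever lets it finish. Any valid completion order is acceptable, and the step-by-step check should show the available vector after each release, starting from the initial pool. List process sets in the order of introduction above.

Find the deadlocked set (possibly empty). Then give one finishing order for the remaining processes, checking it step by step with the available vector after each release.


No process is deadlocked.
Key observation: starting with T_b, each completion frees enough for the next — no one is permanently blocked.
A valid finishing order for the others: T_b, T_h, T_g, T_c, T_f, T_a. Verifying each step:
  pool = (1, 0, 1)
  T_b: need (1, 0, 1) fits (1, 0, 1); releases (3, 0, 1), pool now (4, 0, 2)
  T_h: need (4, 0, 0) fits (4, 0, 2); releases (1, 1, 3), pool now (5, 1, 5)
  T_g: need (4, 0, 3) fits (5, 1, 5); releases (3, 0, 0), pool now (8, 1, 5)
  T_c: need (7, 0, 2) fits (8, 1, 5); releases (3, 2, 0), pool now (11, 3, 5)
  T_f: need (11, 1, 4) fits (11, 3, 5); releases (1, 1, 2), pool now (12, 4, 7)
  T_a: need (10, 4, 6) fits (12, 4, 7); releases (3, 1, 2), pool now (15, 5, 9)


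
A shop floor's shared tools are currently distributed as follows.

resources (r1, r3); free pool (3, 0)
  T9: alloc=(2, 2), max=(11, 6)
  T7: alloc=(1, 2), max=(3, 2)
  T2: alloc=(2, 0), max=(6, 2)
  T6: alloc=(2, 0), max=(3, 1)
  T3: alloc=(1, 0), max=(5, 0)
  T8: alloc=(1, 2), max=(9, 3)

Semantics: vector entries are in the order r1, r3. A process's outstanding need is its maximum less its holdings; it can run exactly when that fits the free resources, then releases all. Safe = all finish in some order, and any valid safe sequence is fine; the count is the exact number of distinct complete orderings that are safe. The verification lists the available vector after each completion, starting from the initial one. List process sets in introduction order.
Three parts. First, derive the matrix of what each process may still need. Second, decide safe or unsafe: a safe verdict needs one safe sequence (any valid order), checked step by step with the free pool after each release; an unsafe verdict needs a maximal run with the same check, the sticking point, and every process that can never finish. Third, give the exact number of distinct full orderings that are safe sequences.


(1) Remaining need (order r1, r3):
  T9: (9, 4)
  T7: (2, 0)
  T2: (4, 2)
  T6: (1, 1)
  T3: (4, 0)
  T8: (8, 1)
(2) SAFE — a valid safe sequence is T7, T6, T2, T3, T8, T9.
Key observation: the first exact fit in this order is T2 — it needs (4, 2) with (6, 2) free, meeting a requested resource to the last unit.
Verifying each step:
  pool = (3, 0)
  T7: need (2, 0) fits (3, 0); releases (1, 2), pool now (4, 2)
  T6: need (1, 1) fits (4, 2); releases (2, 0), pool now (6, 2)
  T2: need (4, 2) fits (6, 2); releases (2, 0), pool now (8, 2)
  T3: need (4, 0) fits (8, 2); releases (1, 0), pool now (9, 2)
  T8: need (8, 1) fits (9, 2); releases (1, 2), pool now (10, 4)
  T9: need (9, 4) fits (10, 4); releases (2, 2), pool now (12, 6)
(3) Precisely 10 of the possible complete orderings are safe sequences.


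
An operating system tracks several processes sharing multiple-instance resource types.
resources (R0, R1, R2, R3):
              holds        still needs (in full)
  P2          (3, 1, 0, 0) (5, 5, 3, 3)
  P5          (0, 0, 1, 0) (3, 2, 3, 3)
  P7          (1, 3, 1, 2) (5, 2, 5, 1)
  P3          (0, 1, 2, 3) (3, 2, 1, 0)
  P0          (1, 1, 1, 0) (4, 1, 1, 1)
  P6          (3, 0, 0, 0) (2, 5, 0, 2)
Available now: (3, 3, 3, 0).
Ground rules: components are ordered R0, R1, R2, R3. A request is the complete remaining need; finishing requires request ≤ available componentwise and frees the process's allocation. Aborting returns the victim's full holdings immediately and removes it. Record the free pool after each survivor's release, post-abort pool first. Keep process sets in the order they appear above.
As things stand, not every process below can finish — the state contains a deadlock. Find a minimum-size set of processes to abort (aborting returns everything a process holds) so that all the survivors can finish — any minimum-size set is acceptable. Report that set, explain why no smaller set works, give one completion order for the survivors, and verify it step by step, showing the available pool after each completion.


The answer: abort P2.
Key observation: the returned (3, 1, 0, 0) from P2 is what brings P6 — unrunnable before, under any order — into play at step 2.
Why nothing smaller works: aborting no one leaves the state deadlocked as given.
One survivor order: P3, P6, P7, P5, P0. Check, step by step (post-abort pool first):
  pool = (6, 4, 3, 0)
  P3: need (3, 2, 1, 0) fits (6, 4, 3, 0); releases (0, 1, 2, 3), pool now (6, 5, 5, 3)
  P6: need (2, 5, 0, 2) fits (6, 5, 5, 3); releases (3, 0, 0, 0), pool now (9, 5, 5, 3)
  P7: need (5, 2, 5, 1) fits (9, 5, 5, 3); releases (1, 3, 1, 2), pool now (10, 8, 6, 5)
  P5: need (3, 2, 3, 3) fits (10, 8, 6, 5); releases (0, 0, 1, 0), pool now (10, 8, 7, 5)
  P0: need (4, 1, 1, 1) fits (10, 8, 7, 5); releases (1, 1, 1, 0), pool now (11, 9, 8, 5)


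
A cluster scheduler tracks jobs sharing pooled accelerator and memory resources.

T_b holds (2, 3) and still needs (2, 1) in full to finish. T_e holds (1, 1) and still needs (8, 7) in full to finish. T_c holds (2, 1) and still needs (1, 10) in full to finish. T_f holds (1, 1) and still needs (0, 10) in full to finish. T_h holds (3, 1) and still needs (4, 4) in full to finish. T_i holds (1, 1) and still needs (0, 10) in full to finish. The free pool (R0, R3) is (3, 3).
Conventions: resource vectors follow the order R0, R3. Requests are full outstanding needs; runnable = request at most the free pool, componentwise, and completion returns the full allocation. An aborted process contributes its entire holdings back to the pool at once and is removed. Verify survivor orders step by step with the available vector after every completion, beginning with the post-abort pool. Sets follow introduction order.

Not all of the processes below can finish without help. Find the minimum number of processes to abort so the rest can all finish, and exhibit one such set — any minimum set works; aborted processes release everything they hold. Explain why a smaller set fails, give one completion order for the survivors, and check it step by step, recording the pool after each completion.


The answer: abort T_f and T_i.
Key observation: the returned (2, 2) from T_f and T_i is what brings T_c — unrunnable before, under any order — into play at step 4.
Why nothing smaller works — every single abort fails: T_b alone leaves T_c blocked (short on R3); T_e alone leaves T_c blocked (short on R3); T_c alone leaves T_f blocked (short on R3); T_f alone leaves T_c blocked (short on R3); T_h alone leaves T_c blocked (short on R3); T_i alone leaves T_c blocked (short on R3).
The survivors complete as T_b, T_h, T_e, T_c. Walking it through (starting from the post-abort pool):
  pool = (5, 5)
  run T_b (needs (2, 1), free (5, 5)); after release of (2, 3) the pool is (7, 8)
  run T_h (needs (4, 4), free (7, 8)); after release of (3, 1) the pool is (10, 9)
  run T_e (needs (8, 7), free (10, 9)); after release of (1, 1) the pool is (11, 10)
  run T_c (needs (1, 10), free (11, 10)); after release of (2, 1) the pool is (13, 11)


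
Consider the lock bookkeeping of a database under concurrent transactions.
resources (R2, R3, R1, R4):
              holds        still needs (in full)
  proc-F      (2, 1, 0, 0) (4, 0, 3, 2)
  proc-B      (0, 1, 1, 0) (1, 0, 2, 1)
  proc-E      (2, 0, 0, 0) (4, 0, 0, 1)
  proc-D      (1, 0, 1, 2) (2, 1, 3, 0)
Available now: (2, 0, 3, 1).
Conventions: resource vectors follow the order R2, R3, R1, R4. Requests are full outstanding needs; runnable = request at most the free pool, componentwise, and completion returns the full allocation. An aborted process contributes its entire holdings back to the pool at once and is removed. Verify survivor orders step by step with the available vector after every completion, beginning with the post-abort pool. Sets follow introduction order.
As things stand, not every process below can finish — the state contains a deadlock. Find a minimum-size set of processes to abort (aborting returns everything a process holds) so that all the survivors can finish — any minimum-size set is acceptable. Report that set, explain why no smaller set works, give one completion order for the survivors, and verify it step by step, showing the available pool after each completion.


Minimum abort set: proc-F.
Key observation: proc-E could never have finished before the abort; with (2, 1, 0, 0) returned by proc-F, it fits at step 1.
No smaller set exists: with zero aborts the deadlock remains.
The survivors complete as proc-E, proc-D, proc-B. Check, step by step (starting from the post-abort pool):
  pool = (4, 1, 3, 1)
  run proc-E (needs (4, 0, 0, 1), free (4, 1, 3, 1)); after release of (2, 0, 0, 0) the pool is (6, 1, 3, 1)
  run proc-D (needs (2, 1, 3, 0), free (6, 1, 3, 1)); after release of (1, 0, 1, 2) the pool is (7, 1, 4, 3)
  run proc-B (needs (1, 0, 2, 1), free (7, 1, 4, 3)); after release of (0, 1, 1, 0) the pool is (7, 2, 5, 3)


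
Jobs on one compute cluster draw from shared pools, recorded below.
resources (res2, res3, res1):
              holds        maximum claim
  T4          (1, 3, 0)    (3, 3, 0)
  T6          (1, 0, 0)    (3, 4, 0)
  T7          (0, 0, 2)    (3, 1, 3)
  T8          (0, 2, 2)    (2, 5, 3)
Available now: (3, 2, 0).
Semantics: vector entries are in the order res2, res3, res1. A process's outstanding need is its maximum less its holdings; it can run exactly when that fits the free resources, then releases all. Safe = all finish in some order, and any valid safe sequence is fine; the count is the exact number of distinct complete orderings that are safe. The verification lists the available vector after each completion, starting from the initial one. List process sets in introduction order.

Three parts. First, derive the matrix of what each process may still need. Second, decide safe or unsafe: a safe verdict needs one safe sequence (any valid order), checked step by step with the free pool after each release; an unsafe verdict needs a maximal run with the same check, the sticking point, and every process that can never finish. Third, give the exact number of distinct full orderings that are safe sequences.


(1) Outstanding need per process (order res2, res3, res1):
  T4: (2, 0, 0)
  T6: (2, 4, 0)
  T7: (3, 1, 1)
  T8: (2, 3, 1)
(2) The state is UNSAFE.
Key observation: T4, T6 can finish, but then (5, 5, 0) is all there is, and the blocked group's res1 demands exceed it.
Going as far as possible: T4, T6; after that, nothing fits. Check, step by step:
  pool = (3, 2, 0)
  T4: need (2, 0, 0) fits (3, 2, 0); releases (1, 3, 0), pool now (4, 5, 0)
  T6: need (2, 4, 0) fits (4, 5, 0); releases (1, 0, 0), pool now (5, 5, 0)
  T7 still needs (3, 1, 1) but only (5, 5, 0) is free — short on res1
  T8 still needs (2, 3, 1) but only (5, 5, 0) is free — short on res1
Never able to finish: T7 and T8.
(3) The exact count: 0 of the possible complete orderings are safe sequences.


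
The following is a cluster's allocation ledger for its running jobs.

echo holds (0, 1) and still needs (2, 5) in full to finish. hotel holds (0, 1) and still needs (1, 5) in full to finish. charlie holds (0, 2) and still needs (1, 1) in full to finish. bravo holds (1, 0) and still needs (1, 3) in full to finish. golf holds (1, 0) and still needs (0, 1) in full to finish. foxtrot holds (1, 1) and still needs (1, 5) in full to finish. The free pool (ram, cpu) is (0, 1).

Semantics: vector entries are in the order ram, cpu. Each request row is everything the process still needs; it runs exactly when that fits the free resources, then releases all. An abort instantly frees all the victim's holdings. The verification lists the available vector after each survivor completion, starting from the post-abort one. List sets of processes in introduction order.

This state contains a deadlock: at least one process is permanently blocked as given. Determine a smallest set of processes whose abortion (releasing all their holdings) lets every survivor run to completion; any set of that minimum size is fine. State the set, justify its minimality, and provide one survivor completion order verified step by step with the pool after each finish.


Minimum abort set: echo and foxtrot.
Key observation: the returned (1, 2) from echo and foxtrot is what brings hotel — unrunnable before, under any order — into play at step 3.
Minimality, checking each single-abort alternative: echo alone leaves hotel blocked (short on cpu); hotel alone leaves echo blocked (short on cpu); charlie alone leaves echo blocked (short on cpu); bravo alone leaves echo blocked (short on cpu); golf alone leaves echo blocked (short on cpu); foxtrot alone leaves echo blocked (short on cpu).
One survivor order: golf, charlie, hotel, bravo. Check, step by step (post-abort pool first):
  pool = (1, 3)
  golf needs (0, 1) <= (1, 3) -> finishes; pool += (1, 0) = (2, 3)
  charlie needs (1, 1) <= (2, 3) -> finishes; pool += (0, 2) = (2, 5)
  hotel needs (1, 5) <= (2, 5) -> finishes; pool += (0, 1) = (2, 6)
  bravo needs (1, 3) <= (2, 6) -> finishes; pool += (1, 0) = (3, 6)


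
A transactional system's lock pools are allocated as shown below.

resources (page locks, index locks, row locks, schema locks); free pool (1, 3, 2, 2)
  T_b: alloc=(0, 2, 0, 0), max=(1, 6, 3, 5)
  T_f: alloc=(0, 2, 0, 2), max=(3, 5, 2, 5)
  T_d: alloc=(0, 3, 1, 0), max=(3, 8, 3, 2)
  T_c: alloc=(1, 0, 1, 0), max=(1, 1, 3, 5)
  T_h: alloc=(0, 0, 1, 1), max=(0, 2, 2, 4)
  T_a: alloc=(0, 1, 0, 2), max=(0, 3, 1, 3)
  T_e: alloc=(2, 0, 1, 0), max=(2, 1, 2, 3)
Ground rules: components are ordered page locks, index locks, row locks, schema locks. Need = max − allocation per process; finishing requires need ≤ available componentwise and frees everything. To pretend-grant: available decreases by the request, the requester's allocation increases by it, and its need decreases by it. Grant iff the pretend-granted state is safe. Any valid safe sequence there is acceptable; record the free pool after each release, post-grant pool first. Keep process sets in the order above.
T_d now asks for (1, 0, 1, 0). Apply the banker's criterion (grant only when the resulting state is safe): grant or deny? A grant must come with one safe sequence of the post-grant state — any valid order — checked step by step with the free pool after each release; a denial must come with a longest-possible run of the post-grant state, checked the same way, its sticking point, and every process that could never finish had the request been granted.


GRANT. The post-grant state is safe; one safe sequence: T_a, T_e, T_h, T_b, T_c, T_f, T_d.
Key observation: with (0, 3, 1, 2) left after the transfer, T_a can run at once — the state stays safe.
Verifying the post-grant state step by step:
  pool = (0, 3, 1, 2)
  run T_a (needs (0, 2, 1, 1), free (0, 3, 1, 2)); after release of (0, 1, 0, 2) the pool is (0, 4, 1, 4)
  run T_e (needs (0, 1, 1, 3), free (0, 4, 1, 4)); after release of (2, 0, 1, 0) the pool is (2, 4, 2, 4)
  run T_h (needs (0, 2, 1, 3), free (2, 4, 2, 4)); after release of (0, 0, 1, 1) the pool is (2, 4, 3, 5)
  run T_b (needs (1, 4, 3, 5), free (2, 4, 3, 5)); after release of (0, 2, 0, 0) the pool is (2, 6, 3, 5)
  run T_c (needs (0, 1, 2, 5), free (2, 6, 3, 5)); after release of (1, 0, 1, 0) the pool is (3, 6, 4, 5)
  run T_f (needs (3, 3, 2, 3), free (3, 6, 4, 5)); after release of (0, 2, 0, 2) the pool is (3, 8, 4, 7)
  run T_d (needs (2, 5, 1, 2), free (3, 8, 4, 7)); after release of (1, 3, 2, 0) the pool is (4, 11, 6, 7)


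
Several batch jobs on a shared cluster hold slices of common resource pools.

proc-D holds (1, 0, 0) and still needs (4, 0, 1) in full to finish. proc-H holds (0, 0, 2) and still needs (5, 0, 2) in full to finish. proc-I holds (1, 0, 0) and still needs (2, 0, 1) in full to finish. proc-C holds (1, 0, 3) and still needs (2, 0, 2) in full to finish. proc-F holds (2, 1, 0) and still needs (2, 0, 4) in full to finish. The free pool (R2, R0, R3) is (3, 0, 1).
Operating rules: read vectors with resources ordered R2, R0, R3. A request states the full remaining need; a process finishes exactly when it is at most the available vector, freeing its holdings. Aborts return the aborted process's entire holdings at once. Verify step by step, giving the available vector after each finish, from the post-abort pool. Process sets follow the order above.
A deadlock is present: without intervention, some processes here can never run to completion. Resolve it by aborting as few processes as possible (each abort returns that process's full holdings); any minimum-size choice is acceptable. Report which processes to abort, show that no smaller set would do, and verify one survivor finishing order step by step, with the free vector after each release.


Minimum abort set: proc-H.
Key observation: no ordering could ever have run proc-C before the abort of proc-H; with (0, 0, 2) back in the pool it fits at step 1.
No smaller set exists: with zero aborts the deadlock remains.
The survivors complete as proc-C, proc-D, proc-F, proc-I. Verifying each step (starting from the post-abort pool):
  pool = (3, 0, 3)
  proc-C: need (2, 0, 2) fits (3, 0, 3); releases (1, 0, 3), pool now (4, 0, 6)
  proc-D: need (4, 0, 1) fits (4, 0, 6); releases (1, 0, 0), pool now (5, 0, 6)
  proc-F: need (2, 0, 4) fits (5, 0, 6); releases (2, 1, 0), pool now (7, 1, 6)
  proc-I: need (2, 0, 1) fits (7, 1, 6); releases (1, 0, 0), pool now (8, 1, 6)


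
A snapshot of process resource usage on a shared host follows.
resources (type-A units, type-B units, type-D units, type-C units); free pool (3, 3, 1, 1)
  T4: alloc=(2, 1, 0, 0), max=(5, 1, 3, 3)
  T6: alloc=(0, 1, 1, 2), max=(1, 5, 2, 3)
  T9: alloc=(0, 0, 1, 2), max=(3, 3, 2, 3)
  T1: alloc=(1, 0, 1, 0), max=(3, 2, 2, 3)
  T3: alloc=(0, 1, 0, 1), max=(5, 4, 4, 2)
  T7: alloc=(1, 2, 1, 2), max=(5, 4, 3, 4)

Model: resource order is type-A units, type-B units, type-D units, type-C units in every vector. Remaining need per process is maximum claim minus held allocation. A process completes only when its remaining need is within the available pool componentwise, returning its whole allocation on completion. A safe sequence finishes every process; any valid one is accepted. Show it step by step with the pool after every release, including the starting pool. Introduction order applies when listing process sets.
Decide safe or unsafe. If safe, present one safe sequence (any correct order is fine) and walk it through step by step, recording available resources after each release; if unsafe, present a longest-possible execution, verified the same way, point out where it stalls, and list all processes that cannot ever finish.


The state is SAFE; one workable sequence: T9, T1, T7, T3, T6, T4.
Key observation: at T9 the run first touches a limit — (3, 3, 1, 1) against (3, 3, 1, 1), exact on a resource it actually requests.
Check, step by step:
  pool = (3, 3, 1, 1)
  T9 needs (3, 3, 1, 1) <= (3, 3, 1, 1) -> finishes; pool += (0, 0, 1, 2) = (3, 3, 2, 3)
  T1 needs (2, 2, 1, 3) <= (3, 3, 2, 3) -> finishes; pool += (1, 0, 1, 0) = (4, 3, 3, 3)
  T7 needs (4, 2, 2, 2) <= (4, 3, 3, 3) -> finishes; pool += (1, 2, 1, 2) = (5, 5, 4, 5)
  T3 needs (5, 3, 4, 1) <= (5, 5, 4, 5) -> finishes; pool += (0, 1, 0, 1) = (5, 6, 4, 6)
  T6 needs (1, 4, 1, 1) <= (5, 6, 4, 6) -> finishes; pool += (0, 1, 1, 2) = (5, 7, 5, 8)
  T4 needs (3, 0, 3, 3) <= (5, 7, 5, 8) -> finishes; pool += (2, 1, 0, 0) = (7, 8, 5, 8)


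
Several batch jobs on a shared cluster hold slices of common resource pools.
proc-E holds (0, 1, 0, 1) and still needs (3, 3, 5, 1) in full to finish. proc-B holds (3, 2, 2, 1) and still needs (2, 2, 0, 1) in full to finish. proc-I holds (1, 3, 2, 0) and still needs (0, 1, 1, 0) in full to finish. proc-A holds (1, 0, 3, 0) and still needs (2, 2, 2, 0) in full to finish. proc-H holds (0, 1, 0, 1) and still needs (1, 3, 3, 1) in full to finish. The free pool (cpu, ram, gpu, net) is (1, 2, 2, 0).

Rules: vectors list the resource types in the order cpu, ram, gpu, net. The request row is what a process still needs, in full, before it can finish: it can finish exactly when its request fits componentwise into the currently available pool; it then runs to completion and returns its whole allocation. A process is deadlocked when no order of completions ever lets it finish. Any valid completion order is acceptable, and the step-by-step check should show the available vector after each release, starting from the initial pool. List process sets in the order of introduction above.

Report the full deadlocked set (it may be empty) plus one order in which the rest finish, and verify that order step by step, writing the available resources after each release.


Deadlocked: proc-E, proc-B and proc-H.
Key observation: after proc-I, proc-A complete, (3, 5, 7, 0) is the best the pool ever gets, yet each leftover process wants more net.
One completion order for the rest: proc-I, proc-A. Verifying each step:
  pool = (1, 2, 2, 0)
  proc-I needs (0, 1, 1, 0) <= (1, 2, 2, 0) -> finishes; pool += (1, 3, 2, 0) = (2, 5, 4, 0)
  proc-A needs (2, 2, 2, 0) <= (2, 5, 4, 0) -> finishes; pool += (1, 0, 3, 0) = (3, 5, 7, 0)
The blocked processes can never fit:
  proc-E cannot run: need (3, 3, 5, 1) vs free (3, 5, 7, 0) (insufficient net)
  proc-B cannot run: need (2, 2, 0, 1) vs free (3, 5, 7, 0) (insufficient net)
  proc-H cannot run: need (1, 3, 3, 1) vs free (3, 5, 7, 0) (insufficient net)
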